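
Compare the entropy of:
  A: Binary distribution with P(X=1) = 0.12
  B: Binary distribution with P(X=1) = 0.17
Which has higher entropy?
B

For binary distributions, entropy is maximized at p=0.5 and decreases as p moves toward 0 or 1.

H(A) = H(0.12) = 0.5294 bits
H(B) = H(0.17) = 0.6577 bits

Distribution B (p=0.17) is closer to uniform (p=0.5), so it has higher entropy.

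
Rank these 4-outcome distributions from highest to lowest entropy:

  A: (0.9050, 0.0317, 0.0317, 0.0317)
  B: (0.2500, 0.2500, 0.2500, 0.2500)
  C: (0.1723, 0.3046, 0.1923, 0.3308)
B > C > A

Key insight: Entropy is maximized by uniform distributions and minimized by concentrated distributions.

- Uniform distributions have maximum entropy log₂(4) = 2.0000 bits
- The more "peaked" or concentrated a distribution, the lower its entropy

Entropies:
  H(A) = 0.6035 bits
  H(B) = 2.0000 bits
  H(C) = 1.9449 bits

Ranking: B > C > A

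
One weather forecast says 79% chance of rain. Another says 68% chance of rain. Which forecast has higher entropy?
68% forecast

Treat each forecast as a Bernoulli distribution. Binary entropy is maximized at p=0.5 and falls off symmetrically toward 0 or 1. The 68% forecast is closer to 50%, so it is more uncertain. H(79%) ≈ 0.741 bits, H(68%) ≈ 0.904 bits.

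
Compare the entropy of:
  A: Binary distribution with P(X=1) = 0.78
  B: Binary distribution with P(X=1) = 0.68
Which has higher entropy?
B

For binary distributions, entropy is maximized at p=0.5 and decreases as p moves toward 0 or 1.

H(A) = H(0.78) = 0.7602 bits
H(B) = H(0.68) = 0.9044 bits

Distribution B (p=0.68) is closer to uniform (p=0.5), so it has higher entropy.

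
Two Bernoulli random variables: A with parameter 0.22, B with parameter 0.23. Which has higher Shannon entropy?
B

For binary distributions, entropy is maximized at p=0.5 and decreases as p moves toward 0 or 1.

H(A) = H(0.22) = 0.7602 bits
H(B) = H(0.23) = 0.7780 bits

Distribution B (p=0.23) is closer to uniform (p=0.5), so it has higher entropy.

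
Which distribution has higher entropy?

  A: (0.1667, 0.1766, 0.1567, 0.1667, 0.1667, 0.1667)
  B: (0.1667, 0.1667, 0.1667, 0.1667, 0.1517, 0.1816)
A

Both distributions are close to uniform, making this a harder comparison.

H(A) = 2.5841 bits
H(B) = 2.5830 bits

The distribution closer to uniform has higher entropy.
Answer: A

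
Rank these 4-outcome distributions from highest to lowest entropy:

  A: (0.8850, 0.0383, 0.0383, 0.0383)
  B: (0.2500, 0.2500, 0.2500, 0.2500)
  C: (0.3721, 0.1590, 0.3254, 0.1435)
B > C > A

Key insight: Entropy is maximized by uniform distributions and minimized by concentrated distributions.

- Uniform distributions have maximum entropy log₂(4) = 2.0000 bits
- The more "peaked" or concentrated a distribution, the lower its entropy

Entropies:
  H(A) = 0.6971 bits
  H(B) = 2.0000 bits
  H(C) = 1.8815 bits

Ranking: B > C > A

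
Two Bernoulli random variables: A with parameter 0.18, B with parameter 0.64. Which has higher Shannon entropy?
B

For binary distributions, entropy is maximized at p=0.5 and decreases as p moves toward 0 or 1.

H(A) = H(0.18) = 0.6801 bits
H(B) = H(0.64) = 0.9427 bits

Distribution B (p=0.64) is closer to uniform (p=0.5), so it has higher entropy.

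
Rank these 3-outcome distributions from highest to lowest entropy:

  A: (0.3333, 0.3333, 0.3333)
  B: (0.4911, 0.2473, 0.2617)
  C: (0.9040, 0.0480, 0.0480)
A > B > C

Key insight: Entropy is maximized by uniform distributions and minimized by concentrated distributions.

- Uniform distributions have maximum entropy log₂(3) = 1.5850 bits
- The more "peaked" or concentrated a distribution, the lower its entropy

Entropies:
  H(A) = 1.5850 bits
  H(B) = 1.5084 bits
  H(C) = 0.5522 bits

Ranking: A > B > C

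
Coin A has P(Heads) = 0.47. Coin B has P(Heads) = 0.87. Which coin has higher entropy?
A

For binary distributions, entropy is maximized at p=0.5 and decreases as p moves toward 0 or 1.

H(A) = H(0.47) = 0.9974 bits
H(B) = H(0.87) = 0.5574 bits

Distribution A (p=0.47) is closer to uniform (p=0.5), so it has higher entropy.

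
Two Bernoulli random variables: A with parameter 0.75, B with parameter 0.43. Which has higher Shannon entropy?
B

For binary distributions, entropy is maximized at p=0.5 and decreases as p moves toward 0 or 1.

H(A) = H(0.75) = 0.8113 bits
H(B) = H(0.43) = 0.9858 bits

Distribution B (p=0.43) is closer to uniform (p=0.5), so it has higher entropy.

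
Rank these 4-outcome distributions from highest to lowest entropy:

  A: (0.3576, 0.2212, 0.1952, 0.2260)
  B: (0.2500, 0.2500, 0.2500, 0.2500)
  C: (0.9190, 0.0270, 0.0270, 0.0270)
B > A > C

Key insight: Entropy is maximized by uniform distributions and minimized by concentrated distributions.

- Uniform distributions have maximum entropy log₂(4) = 2.0000 bits
- The more "peaked" or concentrated a distribution, the lower its entropy

Entropies:
  H(A) = 1.9570 bits
  H(B) = 2.0000 bits
  H(C) = 0.5341 bits

Ranking: B > A > C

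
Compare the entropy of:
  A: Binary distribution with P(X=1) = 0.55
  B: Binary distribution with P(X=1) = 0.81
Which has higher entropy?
A

For binary distributions, entropy is maximized at p=0.5 and decreases as p moves toward 0 or 1.

H(A) = H(0.55) = 0.9928 bits
H(B) = H(0.81) = 0.7015 bits

Distribution A (p=0.55) is closer to uniform (p=0.5), so it has higher entropy.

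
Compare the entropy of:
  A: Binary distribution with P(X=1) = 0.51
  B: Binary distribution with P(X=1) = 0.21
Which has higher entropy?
A

For binary distributions, entropy is maximized at p=0.5 and decreases as p moves toward 0 or 1.

H(A) = H(0.51) = 0.9997 bits
H(B) = H(0.21) = 0.7415 bits

Distribution A (p=0.51) is closer to uniform (p=0.5), so it has higher entropy.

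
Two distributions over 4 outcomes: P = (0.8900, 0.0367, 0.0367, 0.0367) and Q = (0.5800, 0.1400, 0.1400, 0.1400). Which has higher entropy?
Q

P is highly concentrated on one outcome (89%), making it nearly deterministic. Q spreads its mass more evenly (max 58%). The more spread-out distribution has higher entropy: H(P) ≈ 0.674 bits, H(Q) ≈ 1.647 bits.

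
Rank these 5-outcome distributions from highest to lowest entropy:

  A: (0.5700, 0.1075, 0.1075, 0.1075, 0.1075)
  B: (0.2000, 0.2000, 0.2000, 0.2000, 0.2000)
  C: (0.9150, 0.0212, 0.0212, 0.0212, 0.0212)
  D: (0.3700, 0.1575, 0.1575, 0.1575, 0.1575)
B > D > A > C

Key insight: Entropy is maximized by uniform distributions and minimized by concentrated distributions.

Entropies:
  H(A) = 1.8458 bits
  H(B) = 2.3219 bits
  H(C) = 0.5896 bits
  H(D) = 2.2107 bits

Ranking: B > D > A > C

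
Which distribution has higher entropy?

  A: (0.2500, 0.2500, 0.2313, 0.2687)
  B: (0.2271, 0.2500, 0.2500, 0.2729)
A

Both distributions are close to uniform, making this a harder comparison.

H(A) = 1.9980 bits
H(B) = 1.9970 bits

The distribution closer to uniform has higher entropy.
Answer: A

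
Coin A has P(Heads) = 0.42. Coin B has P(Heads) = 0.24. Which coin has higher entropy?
A

For binary distributions, entropy is maximized at p=0.5 and decreases as p moves toward 0 or 1.

H(A) = H(0.42) = 0.9815 bits
H(B) = H(0.24) = 0.7950 bits

Distribution A (p=0.42) is closer to uniform (p=0.5), so it has higher entropy.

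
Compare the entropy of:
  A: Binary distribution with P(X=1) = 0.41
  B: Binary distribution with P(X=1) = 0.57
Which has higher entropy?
B

For binary distributions, entropy is maximized at p=0.5 and decreases as p moves toward 0 or 1.

H(A) = H(0.41) = 0.9765 bits
H(B) = H(0.57) = 0.9858 bits

Distribution B (p=0.57) is closer to uniform (p=0.5), so it has higher entropy.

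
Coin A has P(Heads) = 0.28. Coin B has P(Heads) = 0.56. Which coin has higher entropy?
B

For binary distributions, entropy is maximized at p=0.5 and decreases as p moves toward 0 or 1.

H(A) = H(0.28) = 0.8555 bits
H(B) = H(0.56) = 0.9896 bits

Distribution B (p=0.56) is closer to uniform (p=0.5), so it has higher entropy.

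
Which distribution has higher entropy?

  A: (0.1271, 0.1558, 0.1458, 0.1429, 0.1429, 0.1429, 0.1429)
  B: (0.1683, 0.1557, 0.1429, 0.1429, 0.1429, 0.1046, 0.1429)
A

Both distributions are close to uniform, making this a harder comparison.

H(A) = 2.8052 bits
H(B) = 2.7953 bits

The distribution closer to uniform has higher entropy.
Answer: A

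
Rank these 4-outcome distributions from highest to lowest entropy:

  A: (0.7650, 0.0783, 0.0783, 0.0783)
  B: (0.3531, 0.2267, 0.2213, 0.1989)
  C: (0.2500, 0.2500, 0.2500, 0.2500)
C > B > A

Key insight: Entropy is maximized by uniform distributions and minimized by concentrated distributions.

- Uniform distributions have maximum entropy log₂(4) = 2.0000 bits
- The more "peaked" or concentrated a distribution, the lower its entropy

Entropies:
  H(A) = 1.1591 bits
  H(B) = 1.9607 bits
  H(C) = 2.0000 bits

Ranking: C > B > A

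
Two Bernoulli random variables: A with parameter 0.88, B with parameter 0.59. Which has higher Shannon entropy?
B

For binary distributions, entropy is maximized at p=0.5 and decreases as p moves toward 0 or 1.

H(A) = H(0.88) = 0.5294 bits
H(B) = H(0.59) = 0.9765 bits

Distribution B (p=0.59) is closer to uniform (p=0.5), so it has higher entropy.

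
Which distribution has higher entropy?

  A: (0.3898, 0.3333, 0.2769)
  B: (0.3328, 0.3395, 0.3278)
B

Both distributions are close to uniform, making this a harder comparison.

H(A) = 1.5711 bits
H(B) = 1.5848 bits

The distribution closer to uniform has higher entropy.
Answer: B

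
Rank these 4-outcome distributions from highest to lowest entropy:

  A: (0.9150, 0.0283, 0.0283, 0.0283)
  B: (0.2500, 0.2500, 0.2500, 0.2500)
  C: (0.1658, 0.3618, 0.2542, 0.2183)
B > C > A

Key insight: Entropy is maximized by uniform distributions and minimized by concentrated distributions.

- Uniform distributions have maximum entropy log₂(4) = 2.0000 bits
- The more "peaked" or concentrated a distribution, the lower its entropy

Entropies:
  H(A) = 0.5543 bits
  H(B) = 2.0000 bits
  H(C) = 1.9420 bits

Ranking: B > C > A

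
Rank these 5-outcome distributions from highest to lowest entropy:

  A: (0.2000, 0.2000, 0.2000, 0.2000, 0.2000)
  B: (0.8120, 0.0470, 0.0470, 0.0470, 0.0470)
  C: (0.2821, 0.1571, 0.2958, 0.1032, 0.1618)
A > C > B

Key insight: Entropy is maximized by uniform distributions and minimized by concentrated distributions.

- Uniform distributions have maximum entropy log₂(5) = 2.3219 bits
- The more "peaked" or concentrated a distribution, the lower its entropy

Entropies:
  H(A) = 2.3219 bits
  H(B) = 1.0733 bits
  H(C) = 2.2176 bits

Ranking: A > C > B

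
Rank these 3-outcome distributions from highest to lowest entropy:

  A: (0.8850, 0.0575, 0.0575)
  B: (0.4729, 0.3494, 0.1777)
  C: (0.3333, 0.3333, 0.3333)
C > B > A

Key insight: Entropy is maximized by uniform distributions and minimized by concentrated distributions.

- Uniform distributions have maximum entropy log₂(3) = 1.5850 bits
- The more "peaked" or concentrated a distribution, the lower its entropy

Entropies:
  H(A) = 0.6298 bits
  H(B) = 1.4839 bits
  H(C) = 1.5850 bits

Ranking: C > B > A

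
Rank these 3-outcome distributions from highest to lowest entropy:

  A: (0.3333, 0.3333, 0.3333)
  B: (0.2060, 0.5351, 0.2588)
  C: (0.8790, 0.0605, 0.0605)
A > B > C

Key insight: Entropy is maximized by uniform distributions and minimized by concentrated distributions.

- Uniform distributions have maximum entropy log₂(3) = 1.5850 bits
- The more "peaked" or concentrated a distribution, the lower its entropy

Entropies:
  H(A) = 1.5850 bits
  H(B) = 1.4570 bits
  H(C) = 0.6532 bits

Ranking: A > B > C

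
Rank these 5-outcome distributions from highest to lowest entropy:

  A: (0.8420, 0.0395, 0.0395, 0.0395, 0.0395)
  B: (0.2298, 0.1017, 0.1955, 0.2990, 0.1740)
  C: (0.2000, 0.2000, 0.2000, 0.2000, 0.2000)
C > B > A

Key insight: Entropy is maximized by uniform distributions and minimized by concentrated distributions.

- Uniform distributions have maximum entropy log₂(5) = 2.3219 bits
- The more "peaked" or concentrated a distribution, the lower its entropy

Entropies:
  H(A) = 0.9455 bits
  H(B) = 2.2430 bits
  H(C) = 2.3219 bits

Ranking: C > B > A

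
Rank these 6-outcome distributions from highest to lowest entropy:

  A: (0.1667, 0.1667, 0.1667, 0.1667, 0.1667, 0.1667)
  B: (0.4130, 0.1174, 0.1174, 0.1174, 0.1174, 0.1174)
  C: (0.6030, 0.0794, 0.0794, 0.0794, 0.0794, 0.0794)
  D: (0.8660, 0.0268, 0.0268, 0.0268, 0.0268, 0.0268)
A > B > C > D

Key insight: Entropy is maximized by uniform distributions and minimized by concentrated distributions.

Entropies:
  H(A) = 2.5850 bits
  H(B) = 2.3410 bits
  H(C) = 1.8910 bits
  H(D) = 0.8794 bits

Ranking: A > B > C > D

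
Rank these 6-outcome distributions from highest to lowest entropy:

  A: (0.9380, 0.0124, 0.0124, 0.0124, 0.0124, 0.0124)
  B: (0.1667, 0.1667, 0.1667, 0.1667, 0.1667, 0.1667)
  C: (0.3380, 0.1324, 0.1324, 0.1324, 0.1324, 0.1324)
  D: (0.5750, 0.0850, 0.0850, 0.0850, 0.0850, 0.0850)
B > C > D > A

Key insight: Entropy is maximized by uniform distributions and minimized by concentrated distributions.

Entropies:
  H(A) = 0.4793 bits
  H(B) = 2.5850 bits
  H(C) = 2.4600 bits
  H(D) = 1.9705 bits

Ranking: B > C > D > A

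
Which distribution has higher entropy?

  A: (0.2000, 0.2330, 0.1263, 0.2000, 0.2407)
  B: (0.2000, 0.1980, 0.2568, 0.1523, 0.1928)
B

Both distributions are close to uniform, making this a harder comparison.

H(A) = 2.2900 bits
H(B) = 2.3021 bits

The distribution closer to uniform has higher entropy.
Answer: B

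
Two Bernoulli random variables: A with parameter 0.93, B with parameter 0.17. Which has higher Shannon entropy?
B

For binary distributions, entropy is maximized at p=0.5 and decreases as p moves toward 0 or 1.

H(A) = H(0.93) = 0.3659 bits
H(B) = H(0.17) = 0.6577 bits

Distribution B (p=0.17) is closer to uniform (p=0.5), so it has higher entropy.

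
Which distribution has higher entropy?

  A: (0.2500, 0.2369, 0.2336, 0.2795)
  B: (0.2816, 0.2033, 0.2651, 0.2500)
A

Both distributions are close to uniform, making this a harder comparison.

H(A) = 1.9963 bits
H(B) = 1.9898 bits

The distribution closer to uniform has higher entropy.
Answer: A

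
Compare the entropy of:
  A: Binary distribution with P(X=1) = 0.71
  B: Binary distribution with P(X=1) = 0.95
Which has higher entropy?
A

For binary distributions, entropy is maximized at p=0.5 and decreases as p moves toward 0 or 1.

H(A) = H(0.71) = 0.8687 bits
H(B) = H(0.95) = 0.2864 bits

Distribution A (p=0.71) is closer to uniform (p=0.5), so it has higher entropy.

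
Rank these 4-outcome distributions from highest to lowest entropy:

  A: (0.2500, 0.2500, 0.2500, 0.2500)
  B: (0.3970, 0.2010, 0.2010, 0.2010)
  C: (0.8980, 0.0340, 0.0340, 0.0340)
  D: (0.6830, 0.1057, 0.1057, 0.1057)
A > B > D > C

Key insight: Entropy is maximized by uniform distributions and minimized by concentrated distributions.

Entropies:
  H(A) = 2.0000 bits
  H(B) = 1.9249 bits
  H(C) = 0.6370 bits
  H(D) = 1.4035 bits

Ranking: A > B > D > C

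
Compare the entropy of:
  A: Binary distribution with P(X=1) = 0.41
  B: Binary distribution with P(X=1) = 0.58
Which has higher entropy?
B

For binary distributions, entropy is maximized at p=0.5 and decreases as p moves toward 0 or 1.

H(A) = H(0.41) = 0.9765 bits
H(B) = H(0.58) = 0.9815 bits

Distribution B (p=0.58) is closer to uniform (p=0.5), so it has higher entropy.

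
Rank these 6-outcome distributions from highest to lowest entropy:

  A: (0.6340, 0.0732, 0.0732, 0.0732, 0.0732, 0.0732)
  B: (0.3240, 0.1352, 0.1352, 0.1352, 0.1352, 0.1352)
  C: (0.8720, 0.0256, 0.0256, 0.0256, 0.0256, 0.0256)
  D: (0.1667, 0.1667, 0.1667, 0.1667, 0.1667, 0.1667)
D > B > A > C

Key insight: Entropy is maximized by uniform distributions and minimized by concentrated distributions.

Entropies:
  H(A) = 1.7974 bits
  H(B) = 2.4783 bits
  H(C) = 0.8491 bits
  H(D) = 2.5850 bits

Ranking: D > B > A > C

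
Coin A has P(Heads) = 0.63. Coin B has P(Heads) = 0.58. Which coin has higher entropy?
B

For binary distributions, entropy is maximized at p=0.5 and decreases as p moves toward 0 or 1.

H(A) = H(0.63) = 0.9507 bits
H(B) = H(0.58) = 0.9815 bits

Distribution B (p=0.58) is closer to uniform (p=0.5), so it has higher entropy.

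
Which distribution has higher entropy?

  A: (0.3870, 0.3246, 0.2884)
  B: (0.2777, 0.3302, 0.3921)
A

Both distributions are close to uniform, making this a harder comparison.

H(A) = 1.5743 bits
H(B) = 1.5708 bits

The distribution closer to uniform has higher entropy.
Answer: A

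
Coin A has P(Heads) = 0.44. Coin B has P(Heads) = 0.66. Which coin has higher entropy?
A

For binary distributions, entropy is maximized at p=0.5 and decreases as p moves toward 0 or 1.

H(A) = H(0.44) = 0.9896 bits
H(B) = H(0.66) = 0.9248 bits

Distribution A (p=0.44) is closer to uniform (p=0.5), so it has higher entropy.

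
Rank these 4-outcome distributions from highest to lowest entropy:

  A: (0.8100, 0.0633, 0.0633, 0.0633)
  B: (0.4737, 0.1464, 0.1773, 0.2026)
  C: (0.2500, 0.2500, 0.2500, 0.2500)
C > B > A

Key insight: Entropy is maximized by uniform distributions and minimized by concentrated distributions.

- Uniform distributions have maximum entropy log₂(4) = 2.0000 bits
- The more "peaked" or concentrated a distribution, the lower its entropy

Entropies:
  H(A) = 1.0026 bits
  H(B) = 1.8256 bits
  H(C) = 2.0000 bits

Ranking: C > B > A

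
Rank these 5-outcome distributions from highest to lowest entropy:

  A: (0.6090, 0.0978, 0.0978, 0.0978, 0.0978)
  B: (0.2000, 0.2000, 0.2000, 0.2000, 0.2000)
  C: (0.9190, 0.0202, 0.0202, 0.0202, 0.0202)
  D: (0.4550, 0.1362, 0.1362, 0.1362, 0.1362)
B > D > A > C

Key insight: Entropy is maximized by uniform distributions and minimized by concentrated distributions.

Entropies:
  H(A) = 1.7474 bits
  H(B) = 2.3219 bits
  H(C) = 0.5677 bits
  H(D) = 2.0841 bits

Ranking: B > D > A > C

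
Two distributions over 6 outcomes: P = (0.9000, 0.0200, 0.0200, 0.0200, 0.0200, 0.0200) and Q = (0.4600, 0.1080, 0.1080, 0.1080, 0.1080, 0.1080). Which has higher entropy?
Q

P is highly concentrated on one outcome (90%), making it nearly deterministic. Q spreads its mass more evenly (max 46%). The more spread-out distribution has higher entropy: H(P) ≈ 0.701 bits, H(Q) ≈ 2.249 bits.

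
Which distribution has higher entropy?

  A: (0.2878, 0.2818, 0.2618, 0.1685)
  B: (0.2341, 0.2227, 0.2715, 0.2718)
B

Both distributions are close to uniform, making this a harder comparison.

H(A) = 1.9712 bits
H(B) = 1.9944 bits

The distribution closer to uniform has higher entropy.
Answer: B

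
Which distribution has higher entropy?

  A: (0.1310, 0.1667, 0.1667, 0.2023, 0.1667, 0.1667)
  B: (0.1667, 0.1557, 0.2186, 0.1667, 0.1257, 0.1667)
A

Both distributions are close to uniform, making this a harder comparison.

H(A) = 2.5739 bits
H(B) = 2.5658 bits

The distribution closer to uniform has higher entropy.
Answer: A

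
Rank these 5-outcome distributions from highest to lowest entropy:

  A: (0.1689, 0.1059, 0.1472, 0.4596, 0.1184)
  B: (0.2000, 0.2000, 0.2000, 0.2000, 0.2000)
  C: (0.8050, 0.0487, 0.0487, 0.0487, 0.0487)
B > A > C

Key insight: Entropy is maximized by uniform distributions and minimized by concentrated distributions.

- Uniform distributions have maximum entropy log₂(5) = 2.3219 bits
- The more "peaked" or concentrated a distribution, the lower its entropy

Entropies:
  H(A) = 2.0633 bits
  H(B) = 2.3219 bits
  H(C) = 1.1018 bits

Ranking: B > A > C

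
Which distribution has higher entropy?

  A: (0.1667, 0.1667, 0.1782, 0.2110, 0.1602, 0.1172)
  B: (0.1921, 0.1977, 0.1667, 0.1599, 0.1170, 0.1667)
B

Both distributions are close to uniform, making this a harder comparison.

H(A) = 2.5645 bits
H(B) = 2.5663 bits

The distribution closer to uniform has higher entropy.
Answer: B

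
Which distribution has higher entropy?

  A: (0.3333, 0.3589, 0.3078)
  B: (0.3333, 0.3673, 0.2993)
A

Both distributions are close to uniform, making this a harder comparison.

H(A) = 1.5821 bits
H(B) = 1.5799 bits

The distribution closer to uniform has higher entropy.
Answer: A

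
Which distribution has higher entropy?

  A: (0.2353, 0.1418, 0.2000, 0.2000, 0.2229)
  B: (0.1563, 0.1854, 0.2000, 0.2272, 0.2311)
B

Both distributions are close to uniform, making this a harder comparison.

H(A) = 2.3022 bits
H(B) = 2.3078 bits

The distribution closer to uniform has higher entropy.
Answer: B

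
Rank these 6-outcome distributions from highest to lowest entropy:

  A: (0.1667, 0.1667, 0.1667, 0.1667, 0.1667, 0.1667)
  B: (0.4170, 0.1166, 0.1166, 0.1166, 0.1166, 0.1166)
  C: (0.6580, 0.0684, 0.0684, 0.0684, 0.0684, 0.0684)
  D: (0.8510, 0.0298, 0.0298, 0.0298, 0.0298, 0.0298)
A > B > C > D

Key insight: Entropy is maximized by uniform distributions and minimized by concentrated distributions.

Entropies:
  H(A) = 2.5850 bits
  H(B) = 2.3337 bits
  H(C) = 1.7208 bits
  H(D) = 0.9533 bits

Ranking: A > B > C > D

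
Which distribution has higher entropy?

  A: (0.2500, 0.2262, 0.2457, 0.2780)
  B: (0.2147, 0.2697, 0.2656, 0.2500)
A

Both distributions are close to uniform, making this a harder comparison.

H(A) = 1.9961 bits
H(B) = 1.9944 bits

The distribution closer to uniform has higher entropy.
Answer: A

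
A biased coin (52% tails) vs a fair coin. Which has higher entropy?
Fair coin

The fair coin is uniform (p=0.5), maximizing binary entropy at 1 bit. The biased coin has H(0.52) ≈ 0.999 bits — its outcome is more predictable, so its entropy is lower.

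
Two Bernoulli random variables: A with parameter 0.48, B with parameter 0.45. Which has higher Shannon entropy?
A

For binary distributions, entropy is maximized at p=0.5 and decreases as p moves toward 0 or 1.

H(A) = H(0.48) = 0.9988 bits
H(B) = H(0.45) = 0.9928 bits

Distribution A (p=0.48) is closer to uniform (p=0.5), so it has higher entropy.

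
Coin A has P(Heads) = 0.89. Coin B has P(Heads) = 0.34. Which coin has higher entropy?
B

For binary distributions, entropy is maximized at p=0.5 and decreases as p moves toward 0 or 1.

H(A) = H(0.89) = 0.4999 bits
H(B) = H(0.34) = 0.9248 bits

Distribution B (p=0.34) is closer to uniform (p=0.5), so it has higher entropy.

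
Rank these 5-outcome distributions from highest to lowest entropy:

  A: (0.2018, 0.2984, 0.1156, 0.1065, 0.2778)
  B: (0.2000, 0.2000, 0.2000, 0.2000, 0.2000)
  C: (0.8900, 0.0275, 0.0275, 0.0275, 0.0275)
B > A > C

Key insight: Entropy is maximized by uniform distributions and minimized by concentrated distributions.

- Uniform distributions have maximum entropy log₂(5) = 2.3219 bits
- The more "peaked" or concentrated a distribution, the lower its entropy

Entropies:
  H(A) = 2.2037 bits
  H(B) = 2.3219 bits
  H(C) = 0.7199 bits

Ranking: B > A > C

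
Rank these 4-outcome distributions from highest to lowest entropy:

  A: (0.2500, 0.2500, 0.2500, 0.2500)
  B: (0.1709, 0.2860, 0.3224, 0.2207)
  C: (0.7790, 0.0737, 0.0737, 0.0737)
A > B > C

Key insight: Entropy is maximized by uniform distributions and minimized by concentrated distributions.

- Uniform distributions have maximum entropy log₂(4) = 2.0000 bits
- The more "peaked" or concentrated a distribution, the lower its entropy

Entropies:
  H(A) = 2.0000 bits
  H(B) = 1.9597 bits
  H(C) = 1.1123 bits

Ranking: A > B > C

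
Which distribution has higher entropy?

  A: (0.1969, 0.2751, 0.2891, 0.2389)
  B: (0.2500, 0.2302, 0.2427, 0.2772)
B

Both distributions are close to uniform, making this a harder comparison.

H(A) = 1.9849 bits
H(B) = 1.9966 bits

The distribution closer to uniform has higher entropy.
Answer: B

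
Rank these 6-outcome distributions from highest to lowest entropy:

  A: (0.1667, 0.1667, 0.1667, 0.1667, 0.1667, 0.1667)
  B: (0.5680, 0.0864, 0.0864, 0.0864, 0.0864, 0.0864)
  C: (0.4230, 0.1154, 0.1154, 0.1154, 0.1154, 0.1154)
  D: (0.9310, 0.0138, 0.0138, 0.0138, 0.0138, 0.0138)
A > C > B > D

Key insight: Entropy is maximized by uniform distributions and minimized by concentrated distributions.

Entropies:
  H(A) = 2.5850 bits
  H(B) = 1.9897 bits
  H(C) = 2.3226 bits
  H(D) = 0.5224 bits

Ranking: A > C > B > D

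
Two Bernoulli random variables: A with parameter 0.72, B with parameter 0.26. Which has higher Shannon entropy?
A

For binary distributions, entropy is maximized at p=0.5 and decreases as p moves toward 0 or 1.

H(A) = H(0.72) = 0.8555 bits
H(B) = H(0.26) = 0.8267 bits

Distribution A (p=0.72) is closer to uniform (p=0.5), so it has higher entropy.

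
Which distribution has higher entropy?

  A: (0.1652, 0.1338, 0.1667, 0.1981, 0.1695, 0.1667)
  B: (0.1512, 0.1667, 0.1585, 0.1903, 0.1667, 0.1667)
B

Both distributions are close to uniform, making this a harder comparison.

H(A) = 2.5759 bits
H(B) = 2.5813 bits

The distribution closer to uniform has higher entropy.
Answer: B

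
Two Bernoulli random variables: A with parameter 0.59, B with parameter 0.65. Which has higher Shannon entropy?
A

For binary distributions, entropy is maximized at p=0.5 and decreases as p moves toward 0 or 1.

H(A) = H(0.59) = 0.9765 bits
H(B) = H(0.65) = 0.9341 bits

Distribution A (p=0.59) is closer to uniform (p=0.5), so it has higher entropy.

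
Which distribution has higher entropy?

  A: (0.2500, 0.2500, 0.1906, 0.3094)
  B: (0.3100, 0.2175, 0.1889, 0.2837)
A

Both distributions are close to uniform, making this a harder comparison.

H(A) = 1.9795 bits
H(B) = 1.9723 bits

The distribution closer to uniform has higher entropy.
Answer: A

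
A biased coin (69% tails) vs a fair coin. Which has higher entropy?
Fair coin

The fair coin is uniform (p=0.5), maximizing binary entropy at 1 bit. The biased coin has H(0.69) ≈ 0.893 bits — its outcome is more predictable, so its entropy is lower.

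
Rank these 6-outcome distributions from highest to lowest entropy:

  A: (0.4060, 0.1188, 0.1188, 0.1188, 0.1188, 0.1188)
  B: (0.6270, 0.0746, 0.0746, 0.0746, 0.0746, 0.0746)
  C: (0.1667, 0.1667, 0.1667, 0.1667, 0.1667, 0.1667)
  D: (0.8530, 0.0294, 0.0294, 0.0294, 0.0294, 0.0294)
C > A > B > D

Key insight: Entropy is maximized by uniform distributions and minimized by concentrated distributions.

Entropies:
  H(A) = 2.3536 bits
  H(B) = 1.8190 bits
  H(C) = 2.5850 bits
  H(D) = 0.9436 bits

Ranking: C > A > B > D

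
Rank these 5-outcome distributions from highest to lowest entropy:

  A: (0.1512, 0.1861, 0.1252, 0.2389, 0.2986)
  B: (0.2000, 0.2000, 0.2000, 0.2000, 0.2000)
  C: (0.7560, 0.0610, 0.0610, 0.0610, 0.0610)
B > A > C

Key insight: Entropy is maximized by uniform distributions and minimized by concentrated distributions.

- Uniform distributions have maximum entropy log₂(5) = 2.3219 bits
- The more "peaked" or concentrated a distribution, the lower its entropy

Entropies:
  H(A) = 2.2529 bits
  H(B) = 2.3219 bits
  H(C) = 1.2896 bits

Ranking: B > A > C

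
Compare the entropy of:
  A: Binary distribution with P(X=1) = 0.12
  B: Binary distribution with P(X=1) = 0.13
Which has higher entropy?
B

For binary distributions, entropy is maximized at p=0.5 and decreases as p moves toward 0 or 1.

H(A) = H(0.12) = 0.5294 bits
H(B) = H(0.13) = 0.5574 bits

Distribution B (p=0.13) is closer to uniform (p=0.5), so it has higher entropy.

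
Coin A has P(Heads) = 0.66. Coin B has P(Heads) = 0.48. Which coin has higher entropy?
B

For binary distributions, entropy is maximized at p=0.5 and decreases as p moves toward 0 or 1.

H(A) = H(0.66) = 0.9248 bits
H(B) = H(0.48) = 0.9988 bits

Distribution B (p=0.48) is closer to uniform (p=0.5), so it has higher entropy.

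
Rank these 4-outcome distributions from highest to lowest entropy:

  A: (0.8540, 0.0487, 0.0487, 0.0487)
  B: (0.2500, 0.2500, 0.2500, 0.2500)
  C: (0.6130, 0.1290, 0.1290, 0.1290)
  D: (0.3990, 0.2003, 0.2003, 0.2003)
B > D > C > A

Key insight: Entropy is maximized by uniform distributions and minimized by concentrated distributions.

Entropies:
  H(A) = 0.8311 bits
  H(B) = 2.0000 bits
  H(C) = 1.5762 bits
  H(D) = 1.9229 bits

Ranking: B > D > C > A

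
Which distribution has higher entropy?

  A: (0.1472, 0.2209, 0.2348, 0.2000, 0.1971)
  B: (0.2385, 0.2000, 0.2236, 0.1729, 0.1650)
B

Both distributions are close to uniform, making this a harder comparison.

H(A) = 2.3051 bits
H(B) = 2.3075 bits

The distribution closer to uniform has higher entropy.
Answer: B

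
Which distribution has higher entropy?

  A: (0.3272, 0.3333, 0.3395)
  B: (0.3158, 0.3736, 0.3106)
A

Both distributions are close to uniform, making this a harder comparison.

H(A) = 1.5848 bits
H(B) = 1.5798 bits

The distribution closer to uniform has higher entropy.
Answer: A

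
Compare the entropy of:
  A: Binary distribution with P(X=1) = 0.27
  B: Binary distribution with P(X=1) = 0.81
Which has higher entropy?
A

For binary distributions, entropy is maximized at p=0.5 and decreases as p moves toward 0 or 1.

H(A) = H(0.27) = 0.8415 bits
H(B) = H(0.81) = 0.7015 bits

Distribution A (p=0.27) is closer to uniform (p=0.5), so it has higher entropy.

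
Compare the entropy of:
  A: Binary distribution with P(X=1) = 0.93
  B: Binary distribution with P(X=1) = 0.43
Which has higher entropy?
B

For binary distributions, entropy is maximized at p=0.5 and decreases as p moves toward 0 or 1.

H(A) = H(0.93) = 0.3659 bits
H(B) = H(0.43) = 0.9858 bits

Distribution B (p=0.43) is closer to uniform (p=0.5), so it has higher entropy.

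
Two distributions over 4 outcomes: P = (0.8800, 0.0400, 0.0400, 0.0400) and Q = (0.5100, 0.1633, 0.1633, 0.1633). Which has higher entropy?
Q

P is highly concentrated on one outcome (88%), making it nearly deterministic. Q spreads its mass more evenly (max 51%). The more spread-out distribution has higher entropy: H(P) ≈ 0.720 bits, H(Q) ≈ 1.776 bits.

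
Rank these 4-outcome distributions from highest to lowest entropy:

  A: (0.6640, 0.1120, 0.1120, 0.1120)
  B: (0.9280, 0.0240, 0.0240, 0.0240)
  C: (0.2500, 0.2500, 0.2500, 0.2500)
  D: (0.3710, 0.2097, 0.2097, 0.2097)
C > D > A > B

Key insight: Entropy is maximized by uniform distributions and minimized by concentrated distributions.

Entropies:
  H(A) = 1.4535 bits
  H(B) = 0.4875 bits
  H(C) = 2.0000 bits
  H(D) = 1.9484 bits

Ranking: C > D > A > B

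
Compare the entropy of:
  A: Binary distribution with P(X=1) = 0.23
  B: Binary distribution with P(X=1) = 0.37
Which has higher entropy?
B

For binary distributions, entropy is maximized at p=0.5 and decreases as p moves toward 0 or 1.

H(A) = H(0.23) = 0.7780 bits
H(B) = H(0.37) = 0.9507 bits

Distribution B (p=0.37) is closer to uniform (p=0.5), so it has higher entropy.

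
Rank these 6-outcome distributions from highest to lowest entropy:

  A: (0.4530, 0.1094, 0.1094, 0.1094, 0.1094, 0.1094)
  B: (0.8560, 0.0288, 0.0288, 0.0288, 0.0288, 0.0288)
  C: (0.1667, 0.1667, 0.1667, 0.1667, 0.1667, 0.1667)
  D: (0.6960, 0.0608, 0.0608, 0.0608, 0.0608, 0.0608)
C > A > D > B

Key insight: Entropy is maximized by uniform distributions and minimized by concentrated distributions.

Entropies:
  H(A) = 2.2637 bits
  H(B) = 0.9290 bits
  H(C) = 2.5850 bits
  H(D) = 1.5920 bits

Ranking: C > A > D > B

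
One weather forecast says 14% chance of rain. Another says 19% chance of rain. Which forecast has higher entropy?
19% forecast

Treat each forecast as a Bernoulli distribution. Binary entropy is maximized at p=0.5 and falls off symmetrically toward 0 or 1. The 19% forecast is closer to 50%, so it is more uncertain. H(14%) ≈ 0.584 bits, H(19%) ≈ 0.701 bits.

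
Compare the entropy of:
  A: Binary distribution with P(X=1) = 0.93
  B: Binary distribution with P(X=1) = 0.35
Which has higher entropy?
B

For binary distributions, entropy is maximized at p=0.5 and decreases as p moves toward 0 or 1.

H(A) = H(0.93) = 0.3659 bits
H(B) = H(0.35) = 0.9341 bits

Distribution B (p=0.35) is closer to uniform (p=0.5), so it has higher entropy.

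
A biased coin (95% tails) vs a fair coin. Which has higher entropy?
Fair coin

The fair coin is uniform (p=0.5), maximizing binary entropy at 1 bit. The biased coin has H(0.95) ≈ 0.286 bits — its outcome is more predictable, so its entropy is lower.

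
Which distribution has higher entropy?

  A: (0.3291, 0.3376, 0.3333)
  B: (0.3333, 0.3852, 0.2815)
A

Both distributions are close to uniform, making this a harder comparison.

H(A) = 1.5849 bits
H(B) = 1.5733 bits

The distribution closer to uniform has higher entropy.
Answer: A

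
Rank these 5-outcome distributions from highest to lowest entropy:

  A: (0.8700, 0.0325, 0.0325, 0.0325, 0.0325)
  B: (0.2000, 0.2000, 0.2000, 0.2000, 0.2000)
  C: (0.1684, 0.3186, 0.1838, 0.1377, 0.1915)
B > C > A

Key insight: Entropy is maximized by uniform distributions and minimized by concentrated distributions.

- Uniform distributions have maximum entropy log₂(5) = 2.3219 bits
- The more "peaked" or concentrated a distribution, the lower its entropy

Entropies:
  H(A) = 0.8174 bits
  H(B) = 2.3219 bits
  H(C) = 2.2582 bits

Ranking: B > C > A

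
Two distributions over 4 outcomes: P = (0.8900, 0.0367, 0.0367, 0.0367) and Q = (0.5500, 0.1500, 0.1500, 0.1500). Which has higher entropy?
Q

P is highly concentrated on one outcome (89%), making it nearly deterministic. Q spreads its mass more evenly (max 55%). The more spread-out distribution has higher entropy: H(P) ≈ 0.674 bits, H(Q) ≈ 1.706 bits.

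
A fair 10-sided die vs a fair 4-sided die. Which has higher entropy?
10-sided die

Both are uniform distributions; for uniform over n outcomes, H = log₂(n). H(10-sided) = log₂(10) = 3.322 bits and H(4-sided) = log₂(4) = 2.000 bits. More outcomes in a uniform distribution means higher entropy.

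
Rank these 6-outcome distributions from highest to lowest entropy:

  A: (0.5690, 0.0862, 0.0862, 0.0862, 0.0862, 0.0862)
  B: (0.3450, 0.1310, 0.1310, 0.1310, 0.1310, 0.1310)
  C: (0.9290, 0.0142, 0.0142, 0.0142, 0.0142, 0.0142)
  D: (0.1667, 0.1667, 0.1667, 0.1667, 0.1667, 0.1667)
D > B > A > C

Key insight: Entropy is maximized by uniform distributions and minimized by concentrated distributions.

Entropies:
  H(A) = 1.9870 bits
  H(B) = 2.4504 bits
  H(C) = 0.5345 bits
  H(D) = 2.5850 bits

Ranking: D > B > A > C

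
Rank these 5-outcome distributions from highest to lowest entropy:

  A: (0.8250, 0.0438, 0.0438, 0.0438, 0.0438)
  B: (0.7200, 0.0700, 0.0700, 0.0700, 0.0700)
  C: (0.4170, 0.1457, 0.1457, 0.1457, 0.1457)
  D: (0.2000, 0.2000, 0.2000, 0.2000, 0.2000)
D > C > B > A

Key insight: Entropy is maximized by uniform distributions and minimized by concentrated distributions.

Entropies:
  H(A) = 1.0190 bits
  H(B) = 1.4155 bits
  H(C) = 2.1460 bits
  H(D) = 2.3219 bits

Ranking: D > C > B > A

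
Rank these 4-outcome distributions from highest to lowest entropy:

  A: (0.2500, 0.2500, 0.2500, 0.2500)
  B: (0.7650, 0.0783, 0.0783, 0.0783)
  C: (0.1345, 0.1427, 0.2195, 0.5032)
A > C > B

Key insight: Entropy is maximized by uniform distributions and minimized by concentrated distributions.

- Uniform distributions have maximum entropy log₂(4) = 2.0000 bits
- The more "peaked" or concentrated a distribution, the lower its entropy

Entropies:
  H(A) = 2.0000 bits
  H(B) = 1.1591 bits
  H(C) = 1.7690 bits

Ranking: A > C > B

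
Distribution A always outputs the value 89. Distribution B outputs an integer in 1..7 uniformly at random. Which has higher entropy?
B

A is deterministic, so H(A) = 0. B is uniform over 7 outcomes, so H(B) = log₂(7) = 2.807 bits. Any distribution with genuine randomness has higher entropy than a deterministic one.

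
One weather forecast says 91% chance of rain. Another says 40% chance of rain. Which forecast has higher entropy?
40% forecast

Treat each forecast as a Bernoulli distribution. Binary entropy is maximized at p=0.5 and falls off symmetrically toward 0 or 1. The 40% forecast is closer to 50%, so it is more uncertain. H(91%) ≈ 0.436 bits, H(40%) ≈ 0.971 bits.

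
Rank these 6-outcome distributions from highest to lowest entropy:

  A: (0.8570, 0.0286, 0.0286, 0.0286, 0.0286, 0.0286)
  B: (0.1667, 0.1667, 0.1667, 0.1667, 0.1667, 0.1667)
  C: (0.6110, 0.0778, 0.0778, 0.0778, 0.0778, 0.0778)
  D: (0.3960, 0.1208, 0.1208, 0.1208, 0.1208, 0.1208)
B > D > C > A

Key insight: Entropy is maximized by uniform distributions and minimized by concentrated distributions.

Entropies:
  H(A) = 0.9241 bits
  H(B) = 2.5850 bits
  H(C) = 1.8674 bits
  H(D) = 2.3710 bits

Ranking: B > D > C > A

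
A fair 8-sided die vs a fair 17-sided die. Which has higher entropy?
17-sided die

Both are uniform distributions; for uniform over n outcomes, H = log₂(n). H(8-sided) = log₂(8) = 3.000 bits and H(17-sided) = log₂(17) = 4.087 bits. More outcomes in a uniform distribution means higher entropy.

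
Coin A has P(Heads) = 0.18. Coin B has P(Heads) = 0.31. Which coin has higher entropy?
B

For binary distributions, entropy is maximized at p=0.5 and decreases as p moves toward 0 or 1.

H(A) = H(0.18) = 0.6801 bits
H(B) = H(0.31) = 0.8932 bits

Distribution B (p=0.31) is closer to uniform (p=0.5), so it has higher entropy.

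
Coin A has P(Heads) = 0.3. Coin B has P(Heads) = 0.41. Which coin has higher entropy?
B

For binary distributions, entropy is maximized at p=0.5 and decreases as p moves toward 0 or 1.

H(A) = H(0.3) = 0.8813 bits
H(B) = H(0.41) = 0.9765 bits

Distribution B (p=0.41) is closer to uniform (p=0.5), so it has higher entropy.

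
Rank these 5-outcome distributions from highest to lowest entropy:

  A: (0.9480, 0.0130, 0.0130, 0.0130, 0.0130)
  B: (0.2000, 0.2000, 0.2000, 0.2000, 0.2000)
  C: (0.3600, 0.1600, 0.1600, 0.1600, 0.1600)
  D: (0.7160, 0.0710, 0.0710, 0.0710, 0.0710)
B > C > D > A

Key insight: Entropy is maximized by uniform distributions and minimized by concentrated distributions.

Entropies:
  H(A) = 0.3988 bits
  H(B) = 2.3219 bits
  H(C) = 2.2227 bits
  H(D) = 1.4288 bits

Ranking: B > C > D > A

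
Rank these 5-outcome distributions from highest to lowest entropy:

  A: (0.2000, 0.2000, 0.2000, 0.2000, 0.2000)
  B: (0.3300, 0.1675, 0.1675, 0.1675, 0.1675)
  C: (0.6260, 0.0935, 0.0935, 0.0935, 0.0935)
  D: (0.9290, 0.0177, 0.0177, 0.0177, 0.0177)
A > B > C > D

Key insight: Entropy is maximized by uniform distributions and minimized by concentrated distributions.

Entropies:
  H(A) = 2.3219 bits
  H(B) = 2.2549 bits
  H(C) = 1.7017 bits
  H(D) = 0.5116 bits

Ranking: A > B > C > D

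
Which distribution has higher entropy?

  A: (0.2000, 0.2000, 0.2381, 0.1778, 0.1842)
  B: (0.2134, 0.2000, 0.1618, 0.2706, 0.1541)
A

Both distributions are close to uniform, making this a harder comparison.

H(A) = 2.3142 bits
H(B) = 2.2912 bits

The distribution closer to uniform has higher entropy.
Answer: A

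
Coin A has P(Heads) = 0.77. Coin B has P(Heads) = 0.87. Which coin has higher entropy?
A

For binary distributions, entropy is maximized at p=0.5 and decreases as p moves toward 0 or 1.

H(A) = H(0.77) = 0.7780 bits
H(B) = H(0.87) = 0.5574 bits

Distribution A (p=0.77) is closer to uniform (p=0.5), so it has higher entropy.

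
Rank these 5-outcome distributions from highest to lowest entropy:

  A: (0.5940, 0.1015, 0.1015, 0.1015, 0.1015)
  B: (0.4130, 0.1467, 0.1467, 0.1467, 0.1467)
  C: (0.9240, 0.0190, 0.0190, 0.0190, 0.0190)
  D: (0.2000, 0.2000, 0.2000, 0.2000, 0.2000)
D > B > A > C

Key insight: Entropy is maximized by uniform distributions and minimized by concentrated distributions.

Entropies:
  H(A) = 1.7864 bits
  H(B) = 2.1520 bits
  H(C) = 0.5399 bits
  H(D) = 2.3219 bits

Ranking: D > B > A > C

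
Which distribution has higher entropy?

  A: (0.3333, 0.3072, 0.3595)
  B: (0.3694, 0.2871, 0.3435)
A

Both distributions are close to uniform, making this a harder comparison.

H(A) = 1.5820 bits
H(B) = 1.5772 bits

The distribution closer to uniform has higher entropy.
Answer: A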